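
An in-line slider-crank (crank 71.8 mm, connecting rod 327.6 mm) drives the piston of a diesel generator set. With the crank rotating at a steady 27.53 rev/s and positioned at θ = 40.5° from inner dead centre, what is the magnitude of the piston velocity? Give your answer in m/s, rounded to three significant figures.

9.42

ω = 2π·27.5 = 173 rad/s
For an in-line slider-crank, x = r cosθ + √(L² − r² sin²θ), so v = −rω sinθ·[1 + r cosθ/√(L² − r² sin²θ)].
With r = 0.0718 m, L = 0.3276 m, θ = 40.5°: √(L² − r² sin²θ) = 0.32426 m.
v = −0.0718·173·0.64945·[1 + 0.0718·0.76041/0.32426] = -9.424 m/s.
|v| = 9.424 m/s.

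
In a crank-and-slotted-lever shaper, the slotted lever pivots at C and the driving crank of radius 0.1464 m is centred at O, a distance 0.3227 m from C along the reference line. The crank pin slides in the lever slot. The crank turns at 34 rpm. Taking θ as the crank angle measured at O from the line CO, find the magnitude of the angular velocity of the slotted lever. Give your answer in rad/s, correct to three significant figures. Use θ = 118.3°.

ω = 3.56 rad/s (from 34 rpm).
Crank pin A relative to C: A = (d + r cosθ, r sinθ); lever angle φ = atan2(r sinθ, d + r cosθ).
Differentiating tanφ: φ̇ = rω(d cosθ + r)/(d² + r² + 2dr cosθ).
d² + r² + 2dr cosθ = |CA|² = 0.0807733 m²;  d cosθ + r = -0.0065883 m.
|ω_lever| = |0.1464·3.56·-0.0065883| / 0.0807733 = 0.042516 rad/s.

0.0425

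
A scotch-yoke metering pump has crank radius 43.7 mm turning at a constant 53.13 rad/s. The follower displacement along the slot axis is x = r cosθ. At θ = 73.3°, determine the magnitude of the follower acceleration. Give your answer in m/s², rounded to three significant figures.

35.4

ω = 53.13 rad/s
x = r cosθ ⇒ ẍ = −rω² cosθ (ω constant).
|a| = rω²|cosθ| = 0.0437·(53.13)²·|cos 73.3°| = 35.448 m/s².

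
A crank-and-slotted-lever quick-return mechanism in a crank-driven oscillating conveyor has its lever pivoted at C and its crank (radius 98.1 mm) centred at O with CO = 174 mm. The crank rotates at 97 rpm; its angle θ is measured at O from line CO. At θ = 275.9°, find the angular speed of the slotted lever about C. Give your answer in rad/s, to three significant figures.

ω = 10.16 rad/s (from 97 rpm).
Crank pin A relative to C: A = (d + r cosθ, r sinθ); lever angle φ = atan2(r sinθ, d + r cosθ).
Differentiating tanφ: φ̇ = rω(d cosθ + r)/(d² + r² + 2dr cosθ).
d² + r² + 2dr cosθ = |CA|² = 0.0434088 m²;  d cosθ + r = +0.11599 m.
|ω_lever| = |0.0981·10.16·+0.11599| / 0.0434088 = 2.6625 rad/s.

2.66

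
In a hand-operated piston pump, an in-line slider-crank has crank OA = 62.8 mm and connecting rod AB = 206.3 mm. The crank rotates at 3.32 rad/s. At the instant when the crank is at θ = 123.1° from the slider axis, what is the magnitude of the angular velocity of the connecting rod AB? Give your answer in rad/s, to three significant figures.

ω = 3.32 rad/s
The rod makes angle φ with the slider axis where L sinφ = r sinθ; differentiating, L cosφ·φ̇ = r ω cosθ.
L cosφ = √(L² − r² sin²θ) = 0.19948 m.
|ω_rod| = r ω |cosθ| / √(L² − r² sin²θ) = 0.0628·3.32·0.54610/0.19948 = 0.57079 rad/s.

0.571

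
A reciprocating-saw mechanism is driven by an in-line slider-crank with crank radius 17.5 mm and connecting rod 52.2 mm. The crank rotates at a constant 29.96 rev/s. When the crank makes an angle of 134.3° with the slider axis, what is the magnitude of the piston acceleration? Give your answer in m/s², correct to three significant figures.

ω = 2π·30 = 188.2 rad/s
x(θ) = r cosθ + √(L² − r² sin²θ); with ω constant, a = ω²·d²x/dθ².
d²x/dθ² = −r cosθ − r²(cos2θ)/√u − r⁴ sin²2θ/(4u^{3/2}),  u = L² − r² sin²θ = 0.00256797 m².
Substituting r = 0.0175 m, L = 0.0522 m, θ = 134.3°: d²x/dθ² = +0.01219 m.
a = ω²·d²x/dθ² = (188.2)²·(+0.01219) = +431.96 m/s²;  |a| = 431.96 m/s².

432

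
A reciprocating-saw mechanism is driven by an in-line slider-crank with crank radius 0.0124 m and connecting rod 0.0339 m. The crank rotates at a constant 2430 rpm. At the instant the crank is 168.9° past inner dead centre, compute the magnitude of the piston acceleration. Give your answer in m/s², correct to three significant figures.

ω = 2π·2430/60 = 254.5 rad/s
x(θ) = r cosθ + √(L² − r² sin²θ); with ω constant, a = ω²·d²x/dθ².
d²x/dθ² = −r cosθ − r²(cos2θ)/√u − r⁴ sin²2θ/(4u^{3/2}),  u = L² − r² sin²θ = 0.00114351 m².
Substituting r = 0.0124 m, L = 0.0339 m, θ = 168.9°: d²x/dθ² = +0.0079363 m.
a = ω²·d²x/dθ² = (254.5)²·(+0.0079363) = +513.91 m/s²;  |a| = 513.91 m/s².

514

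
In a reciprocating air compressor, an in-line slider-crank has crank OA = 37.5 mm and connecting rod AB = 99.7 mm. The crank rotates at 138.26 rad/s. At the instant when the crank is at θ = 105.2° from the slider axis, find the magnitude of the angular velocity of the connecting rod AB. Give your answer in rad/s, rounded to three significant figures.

14.6

ω = 138.3 rad/s
The rod makes angle φ with the slider axis where L sinφ = r sinθ; differentiating, L cosφ·φ̇ = r ω cosθ.
L cosφ = √(L² − r² sin²θ) = 0.092901 m.
|ω_rod| = r ω |cosθ| / √(L² − r² sin²θ) = 0.0375·138.3·0.26219/0.092901 = 14.633 rad/s.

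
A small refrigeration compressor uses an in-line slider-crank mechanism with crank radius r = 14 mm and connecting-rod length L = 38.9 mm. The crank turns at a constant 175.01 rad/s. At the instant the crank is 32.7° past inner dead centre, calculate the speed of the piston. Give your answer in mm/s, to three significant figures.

1730

ω = 175 rad/s
For an in-line slider-crank, x = r cosθ + √(L² − r² sin²θ), so v = −rω sinθ·[1 + r cosθ/√(L² − r² sin²θ)].
With r = 0.014 m, L = 0.0389 m, θ = 32.7°: √(L² − r² sin²θ) = 0.038158 m.
v = −0.014·175·0.54024·[1 + 0.014·0.84151/0.038158] = -1.7323 m/s.
|v| = 1.7323 m/s = 1732.3 mm/s.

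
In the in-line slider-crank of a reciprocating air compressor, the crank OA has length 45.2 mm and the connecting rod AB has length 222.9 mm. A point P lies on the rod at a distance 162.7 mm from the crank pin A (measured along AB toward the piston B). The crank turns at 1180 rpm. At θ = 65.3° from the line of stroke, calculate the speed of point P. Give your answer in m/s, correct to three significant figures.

ω = 123.6 rad/s.  Crank-pin speed |V_A| = rω = 5.5853 m/s, perpendicular to OA.
Rod angle: sinφ = −(r/L) sinθ ⇒ φ = -10.616°; ω_rod = −rω cosθ/√(L²−r²sin²θ) = -10.653 rad/s.
V_P = V_A + ω_rod × AP, with AP = 0.1627 m along the rod.
Components: V_Px = −rω sinθ − a·ω_rod·sinφ = -5.3936 m/s;  V_Py = rω cosθ + a·ω_rod·cosφ = +0.63034 m/s.
|V_P| = √(V_Px² + V_Py²) = 5.4303 m/s.

5.43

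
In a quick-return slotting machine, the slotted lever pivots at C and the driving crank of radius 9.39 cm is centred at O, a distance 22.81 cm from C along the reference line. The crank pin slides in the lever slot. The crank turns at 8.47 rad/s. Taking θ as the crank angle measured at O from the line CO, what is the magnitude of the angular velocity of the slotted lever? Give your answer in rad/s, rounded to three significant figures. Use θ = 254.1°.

ω = 8.47 rad/s
Crank pin A relative to C: A = (d + r cosθ, r sinθ); lever angle φ = atan2(r sinθ, d + r cosθ).
Differentiating tanφ: φ̇ = rω(d cosθ + r)/(d² + r² + 2dr cosθ).
d² + r² + 2dr cosθ = |CA|² = 0.0491112 m²;  d cosθ + r = +0.03141 m.
|ω_lever| = |0.0939·8.47·+0.03141| / 0.0491112 = 0.50867 rad/s.

0.509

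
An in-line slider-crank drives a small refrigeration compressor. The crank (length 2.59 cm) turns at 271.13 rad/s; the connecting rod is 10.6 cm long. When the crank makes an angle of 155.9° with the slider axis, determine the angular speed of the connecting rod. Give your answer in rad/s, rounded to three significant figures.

60.8

ω = 271.1 rad/s
The rod makes angle φ with the slider axis where L sinφ = r sinθ; differentiating, L cosφ·φ̇ = r ω cosθ.
L cosφ = √(L² − r² sin²θ) = 0.10547 m.
|ω_rod| = r ω |cosθ| / √(L² − r² sin²θ) = 0.0259·271.1·0.91283/0.10547 = 60.777 rad/s.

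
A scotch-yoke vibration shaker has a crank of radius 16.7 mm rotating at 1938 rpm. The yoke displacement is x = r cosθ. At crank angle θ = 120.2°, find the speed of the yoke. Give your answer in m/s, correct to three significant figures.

2.93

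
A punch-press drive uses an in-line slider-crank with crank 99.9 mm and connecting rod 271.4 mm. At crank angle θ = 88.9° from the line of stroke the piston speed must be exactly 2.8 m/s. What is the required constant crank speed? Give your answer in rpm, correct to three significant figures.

266

For an in-line slider-crank, |v_piston| = rω|sinθ|·[1 + r cosθ/√(L² − r² sin²θ)].
With r = 0.0999 m, L = 0.2714 m, θ = 88.9°: the bracketed kinematic factor |dx/dθ| = 0.10064 m.
ω = v/|dx/dθ| = 2.8/0.10064 = 27.822 rad/s.
N = 60ω/(2π) = 265.68 rpm.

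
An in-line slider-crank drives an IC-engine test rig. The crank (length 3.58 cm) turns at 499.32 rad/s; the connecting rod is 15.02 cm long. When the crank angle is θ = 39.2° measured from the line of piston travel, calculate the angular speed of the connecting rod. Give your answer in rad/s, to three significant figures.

ω = 499.3 rad/s
The rod makes angle φ with the slider axis where L sinφ = r sinθ; differentiating, L cosφ·φ̇ = r ω cosθ.
L cosφ = √(L² − r² sin²θ) = 0.14849 m.
|ω_rod| = r ω |cosθ| / √(L² − r² sin²θ) = 0.0358·499.3·0.77494/0.14849 = 93.293 rad/s.

93.3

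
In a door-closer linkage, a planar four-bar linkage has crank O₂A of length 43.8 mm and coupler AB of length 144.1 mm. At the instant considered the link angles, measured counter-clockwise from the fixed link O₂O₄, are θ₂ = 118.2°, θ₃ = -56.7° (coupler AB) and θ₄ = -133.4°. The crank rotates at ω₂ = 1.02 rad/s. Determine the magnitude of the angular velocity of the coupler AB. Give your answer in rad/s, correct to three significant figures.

0.302

ω₂ = 1.02 rad/s
Differentiating the loop-closure r₂e^{iθ₂}+r₃e^{iθ₃}=r₁+r₄e^{iθ₄} gives r₂ω₂e^{iθ₂}+r₃ω₃e^{iθ₃}=r₄ω₄e^{iθ₄}.
Eliminating the other unknown: ω₃ = r₂ω₂ sin(θ₄−θ₂) / [r₃ sin(θ₃−θ₄)].
Numerator sine = +0.94888; denominator sine = +0.97318.
Result = 0.0438·1.02·(+0.94888) / (0.1441·(+0.97318)) = +0.30229 rad/s; magnitude 0.30229 rad/s.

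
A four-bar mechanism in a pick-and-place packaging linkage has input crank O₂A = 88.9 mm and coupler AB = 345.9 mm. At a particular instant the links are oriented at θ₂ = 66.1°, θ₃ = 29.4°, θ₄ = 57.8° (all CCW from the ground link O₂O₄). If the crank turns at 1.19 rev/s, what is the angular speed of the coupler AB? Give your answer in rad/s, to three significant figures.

0.583

ω₂ = 7.477 rad/s (from 1.19 rev/s).
Differentiating the loop-closure r₂e^{iθ₂}+r₃e^{iθ₃}=r₁+r₄e^{iθ₄} gives r₂ω₂e^{iθ₂}+r₃ω₃e^{iθ₃}=r₄ω₄e^{iθ₄}.
Eliminating the other unknown: ω₃ = r₂ω₂ sin(θ₄−θ₂) / [r₃ sin(θ₃−θ₄)].
Numerator sine = -0.14436; denominator sine = -0.47562.
Result = 0.0889·7.477·(-0.14436) / (0.3459·(-0.47562)) = +0.58324 rad/s; magnitude 0.58324 rad/s.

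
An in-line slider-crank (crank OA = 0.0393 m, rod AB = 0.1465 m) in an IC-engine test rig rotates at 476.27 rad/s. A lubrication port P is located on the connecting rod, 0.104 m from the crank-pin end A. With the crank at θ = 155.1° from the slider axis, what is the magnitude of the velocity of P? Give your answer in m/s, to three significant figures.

ω = 476.3 rad/s.  Crank-pin speed |V_A| = rω = 18.717 m/s, perpendicular to OA.
Rod angle: sinφ = −(r/L) sinθ ⇒ φ = -6.485°; ω_rod = −rω cosθ/√(L²−r²sin²θ) = +116.63 rad/s.
V_P = V_A + ω_rod × AP, with AP = 0.104 m along the rod.
Components: V_Px = −rω sinθ − a·ω_rod·sinφ = -6.5107 m/s;  V_Py = rω cosθ + a·ω_rod·cosφ = -4.9252 m/s.
|V_P| = √(V_Px² + V_Py²) = 8.1637 m/s.

8.16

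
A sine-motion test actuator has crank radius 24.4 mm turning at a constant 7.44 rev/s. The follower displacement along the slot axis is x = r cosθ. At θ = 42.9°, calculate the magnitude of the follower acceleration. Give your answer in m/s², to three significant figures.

39.1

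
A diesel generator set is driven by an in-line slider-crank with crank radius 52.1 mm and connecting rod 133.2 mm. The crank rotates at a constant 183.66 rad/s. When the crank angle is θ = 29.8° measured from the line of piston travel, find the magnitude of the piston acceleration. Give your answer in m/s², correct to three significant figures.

1900

ω = 183.7 rad/s
x(θ) = r cosθ + √(L² − r² sin²θ); with ω constant, a = ω²·d²x/dθ².
d²x/dθ² = −r cosθ − r²(cos2θ)/√u − r⁴ sin²2θ/(4u^{3/2}),  u = L² − r² sin²θ = 0.0170718 m².
Substituting r = 0.0521 m, L = 0.1332 m, θ = 29.8°: d²x/dθ² = -0.056338 m.
a = ω²·d²x/dθ² = (183.7)²·(-0.056338) = -1900.3 m/s²;  |a| = 1900.3 m/s².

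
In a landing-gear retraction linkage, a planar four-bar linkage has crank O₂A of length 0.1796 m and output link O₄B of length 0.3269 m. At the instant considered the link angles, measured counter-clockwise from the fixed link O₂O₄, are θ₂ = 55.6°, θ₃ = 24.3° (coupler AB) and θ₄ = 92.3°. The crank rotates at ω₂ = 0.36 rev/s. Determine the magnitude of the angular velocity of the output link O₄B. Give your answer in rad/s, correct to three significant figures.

0.696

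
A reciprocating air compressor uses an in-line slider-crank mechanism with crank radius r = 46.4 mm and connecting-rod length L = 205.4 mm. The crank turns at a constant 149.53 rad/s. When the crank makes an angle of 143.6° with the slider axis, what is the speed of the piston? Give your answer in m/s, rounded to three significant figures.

ω = 149.5 rad/s
For an in-line slider-crank, x = r cosθ + √(L² − r² sin²θ), so v = −rω sinθ·[1 + r cosθ/√(L² − r² sin²θ)].
With r = 0.0464 m, L = 0.2054 m, θ = 143.6°: √(L² − r² sin²θ) = 0.20355 m.
v = −0.0464·149.5·0.59342·[1 + 0.0464·-0.80489/0.20355] = -3.3618 m/s.
|v| = 3.3618 m/s.

3.36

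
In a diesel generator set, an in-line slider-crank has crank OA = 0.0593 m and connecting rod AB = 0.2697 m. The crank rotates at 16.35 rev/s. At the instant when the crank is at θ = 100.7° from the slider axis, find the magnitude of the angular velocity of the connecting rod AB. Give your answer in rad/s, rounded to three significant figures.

ω = 102.7 rad/s (converted from 16.35 rev/s).
The rod makes angle φ with the slider axis where L sinφ = r sinθ; differentiating, L cosφ·φ̇ = r ω cosθ.
L cosφ = √(L² − r² sin²θ) = 0.26333 m.
|ω_rod| = r ω |cosθ| / √(L² − r² sin²θ) = 0.0593·102.7·0.18567/0.26333 = 4.2952 rad/s.

4.30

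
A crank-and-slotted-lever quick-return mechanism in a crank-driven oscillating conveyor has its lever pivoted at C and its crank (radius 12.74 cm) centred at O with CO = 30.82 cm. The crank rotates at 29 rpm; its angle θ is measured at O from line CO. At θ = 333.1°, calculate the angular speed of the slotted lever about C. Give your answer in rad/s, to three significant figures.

0.859

ω = 3.037 rad/s (from 29 rpm).
Crank pin A relative to C: A = (d + r cosθ, r sinθ); lever angle φ = atan2(r sinθ, d + r cosθ).
Differentiating tanφ: φ̇ = rω(d cosθ + r)/(d² + r² + 2dr cosθ).
d² + r² + 2dr cosθ = |CA|² = 0.18125 m²;  d cosθ + r = +0.40225 m.
|ω_lever| = |0.1274·3.037·+0.40225| / 0.18125 = 0.85865 rad/s.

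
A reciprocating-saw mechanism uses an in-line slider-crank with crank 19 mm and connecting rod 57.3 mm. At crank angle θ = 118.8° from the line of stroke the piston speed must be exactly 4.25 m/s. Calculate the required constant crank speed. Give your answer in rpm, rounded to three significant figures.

2930

For an in-line slider-crank, |v_piston| = rω|sinθ|·[1 + r cosθ/√(L² − r² sin²θ)].
With r = 0.019 m, L = 0.0573 m, θ = 118.8°: the bracketed kinematic factor |dx/dθ| = 0.01387 m.
ω = v/|dx/dθ| = 4.25/0.01387 = 306.41 rad/s.
N = 60ω/(2π) = 2926 rpm.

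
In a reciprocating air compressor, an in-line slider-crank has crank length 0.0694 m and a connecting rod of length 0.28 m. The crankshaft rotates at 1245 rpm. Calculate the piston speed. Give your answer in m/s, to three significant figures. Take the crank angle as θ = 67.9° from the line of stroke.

9.19

ω = 2π·1245/60 = 130.4 rad/s
For an in-line slider-crank, x = r cosθ + √(L² − r² sin²θ), so v = −rω sinθ·[1 + r cosθ/√(L² − r² sin²θ)].
With r = 0.0694 m, L = 0.28 m, θ = 67.9°: √(L² − r² sin²θ) = 0.27252 m.
v = −0.0694·130.4·0.92653·[1 + 0.0694·0.37622/0.27252] = -9.1865 m/s.
|v| = 9.1865 m/s.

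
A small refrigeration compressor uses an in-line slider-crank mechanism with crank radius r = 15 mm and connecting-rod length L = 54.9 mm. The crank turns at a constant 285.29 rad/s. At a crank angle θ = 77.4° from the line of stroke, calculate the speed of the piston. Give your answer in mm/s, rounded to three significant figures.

ω = 285.3 rad/s
For an in-line slider-crank, x = r cosθ + √(L² − r² sin²θ), so v = −rω sinθ·[1 + r cosθ/√(L² − r² sin²θ)].
With r = 0.015 m, L = 0.0549 m, θ = 77.4°: √(L² − r² sin²θ) = 0.052912 m.
v = −0.015·285.3·0.97592·[1 + 0.015·0.21814/0.052912] = -4.4346 m/s.
|v| = 4.4346 m/s = 4434.6 mm/s.

4430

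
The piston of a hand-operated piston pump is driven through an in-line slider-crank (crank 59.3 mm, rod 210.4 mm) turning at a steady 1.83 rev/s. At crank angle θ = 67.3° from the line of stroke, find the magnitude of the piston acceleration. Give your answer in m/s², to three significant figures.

1.44

ω = 2π·1.83 = 11.5 rad/s
x(θ) = r cosθ + √(L² − r² sin²θ); with ω constant, a = ω²·d²x/dθ².
d²x/dθ² = −r cosθ − r²(cos2θ)/√u − r⁴ sin²2θ/(4u^{3/2}),  u = L² − r² sin²θ = 0.0412754 m².
Substituting r = 0.0593 m, L = 0.2104 m, θ = 67.3°: d²x/dθ² = -0.010918 m.
a = ω²·d²x/dθ² = (11.5)²·(-0.010918) = -1.4434 m/s²;  |a| = 1.4434 m/s².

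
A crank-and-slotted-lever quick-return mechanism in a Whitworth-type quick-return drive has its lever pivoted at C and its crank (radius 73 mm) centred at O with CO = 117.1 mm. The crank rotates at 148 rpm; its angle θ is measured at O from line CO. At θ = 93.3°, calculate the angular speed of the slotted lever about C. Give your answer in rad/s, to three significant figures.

ω = 15.5 rad/s (from 148 rpm).
Crank pin A relative to C: A = (d + r cosθ, r sinθ); lever angle φ = atan2(r sinθ, d + r cosθ).
Differentiating tanφ: φ̇ = rω(d cosθ + r)/(d² + r² + 2dr cosθ).
d² + r² + 2dr cosθ = |CA|² = 0.0180573 m²;  d cosθ + r = +0.066259 m.
|ω_lever| = |0.073·15.5·+0.066259| / 0.0180573 = 4.1515 rad/s.

4.15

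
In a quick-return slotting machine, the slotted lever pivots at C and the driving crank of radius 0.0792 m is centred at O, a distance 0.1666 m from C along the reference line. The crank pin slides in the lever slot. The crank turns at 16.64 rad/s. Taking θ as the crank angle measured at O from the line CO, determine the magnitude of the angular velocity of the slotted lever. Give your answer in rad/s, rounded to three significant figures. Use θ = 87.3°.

3.25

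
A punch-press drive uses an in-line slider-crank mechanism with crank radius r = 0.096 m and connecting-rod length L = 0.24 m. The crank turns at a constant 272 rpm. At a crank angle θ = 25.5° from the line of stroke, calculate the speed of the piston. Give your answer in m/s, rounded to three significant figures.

1.61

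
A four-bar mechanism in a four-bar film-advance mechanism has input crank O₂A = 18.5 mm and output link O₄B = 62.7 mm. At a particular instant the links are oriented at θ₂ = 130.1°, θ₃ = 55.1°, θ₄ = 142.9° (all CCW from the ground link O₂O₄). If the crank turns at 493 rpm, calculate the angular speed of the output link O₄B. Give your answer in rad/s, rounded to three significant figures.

14.7

ω₂ = 51.63 rad/s (from 493 rpm).
Differentiating the loop-closure r₂e^{iθ₂}+r₃e^{iθ₃}=r₁+r₄e^{iθ₄} gives r₂ω₂e^{iθ₂}+r₃ω₃e^{iθ₃}=r₄ω₄e^{iθ₄}.
Eliminating the other unknown: ω₄ = r₂ω₂ sin(θ₂−θ₃) / [r₄ sin(θ₄−θ₃)].
Numerator sine = +0.96593; denominator sine = +0.99926.
Result = 0.0185·51.63·(+0.96593) / (0.0627·(+0.99926)) = +14.725 rad/s; magnitude 14.725 rad/s.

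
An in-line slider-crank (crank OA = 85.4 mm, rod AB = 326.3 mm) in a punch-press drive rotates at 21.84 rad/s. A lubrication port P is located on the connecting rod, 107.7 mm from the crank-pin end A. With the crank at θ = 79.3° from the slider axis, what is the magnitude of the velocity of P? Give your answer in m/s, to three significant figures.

1.88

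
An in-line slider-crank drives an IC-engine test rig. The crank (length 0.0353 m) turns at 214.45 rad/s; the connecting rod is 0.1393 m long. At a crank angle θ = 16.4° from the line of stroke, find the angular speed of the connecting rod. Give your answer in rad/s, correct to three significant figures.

52.3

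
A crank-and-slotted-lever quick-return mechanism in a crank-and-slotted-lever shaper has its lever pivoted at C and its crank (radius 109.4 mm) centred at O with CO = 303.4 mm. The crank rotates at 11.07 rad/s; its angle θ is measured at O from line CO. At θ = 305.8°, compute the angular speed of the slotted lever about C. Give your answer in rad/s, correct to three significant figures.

2.43

ω = 11.07 rad/s
Crank pin A relative to C: A = (d + r cosθ, r sinθ); lever angle φ = atan2(r sinθ, d + r cosθ).
Differentiating tanφ: φ̇ = rω(d cosθ + r)/(d² + r² + 2dr cosθ).
d² + r² + 2dr cosθ = |CA|² = 0.142852 m²;  d cosθ + r = +0.28688 m.
|ω_lever| = |0.1094·11.07·+0.28688| / 0.142852 = 2.4321 rad/s.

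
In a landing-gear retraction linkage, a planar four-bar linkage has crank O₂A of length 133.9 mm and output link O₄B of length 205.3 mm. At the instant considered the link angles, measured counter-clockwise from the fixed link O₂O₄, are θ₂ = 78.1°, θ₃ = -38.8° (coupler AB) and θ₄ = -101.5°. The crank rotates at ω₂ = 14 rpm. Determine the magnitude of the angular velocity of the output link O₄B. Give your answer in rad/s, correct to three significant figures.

0.960

ω₂ = 1.466 rad/s (from 14 rpm).
Differentiating the loop-closure r₂e^{iθ₂}+r₃e^{iθ₃}=r₁+r₄e^{iθ₄} gives r₂ω₂e^{iθ₂}+r₃ω₃e^{iθ₃}=r₄ω₄e^{iθ₄}.
Eliminating the other unknown: ω₄ = r₂ω₂ sin(θ₂−θ₃) / [r₄ sin(θ₄−θ₃)].
Numerator sine = +0.89180; denominator sine = -0.88862.
Result = 0.1339·1.466·(+0.89180) / (0.2053·(-0.88862)) = -0.95962 rad/s; magnitude 0.95962 rad/s.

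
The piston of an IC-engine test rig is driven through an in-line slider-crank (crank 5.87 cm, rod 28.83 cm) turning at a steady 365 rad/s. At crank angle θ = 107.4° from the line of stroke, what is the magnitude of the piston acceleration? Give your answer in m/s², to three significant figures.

3670

ω = 365 rad/s
x(θ) = r cosθ + √(L² − r² sin²θ); with ω constant, a = ω²·d²x/dθ².
d²x/dθ² = −r cosθ − r²(cos2θ)/√u − r⁴ sin²2θ/(4u^{3/2}),  u = L² − r² sin²θ = 0.0799793 m².
Substituting r = 0.0587 m, L = 0.2883 m, θ = 107.4°: d²x/dθ² = +0.027516 m.
a = ω²·d²x/dθ² = (365)²·(+0.027516) = +3665.8 m/s²;  |a| = 3665.8 m/s².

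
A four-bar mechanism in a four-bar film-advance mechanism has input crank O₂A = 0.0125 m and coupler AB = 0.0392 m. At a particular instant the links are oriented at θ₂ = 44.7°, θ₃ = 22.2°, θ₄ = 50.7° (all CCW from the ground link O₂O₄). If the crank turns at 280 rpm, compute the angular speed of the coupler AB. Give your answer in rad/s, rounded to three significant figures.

2.05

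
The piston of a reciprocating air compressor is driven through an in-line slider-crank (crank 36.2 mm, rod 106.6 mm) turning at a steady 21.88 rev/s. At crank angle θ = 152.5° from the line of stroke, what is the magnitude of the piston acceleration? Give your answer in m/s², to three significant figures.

ω = 2π·21.9 = 137.5 rad/s
x(θ) = r cosθ + √(L² − r² sin²θ); with ω constant, a = ω²·d²x/dθ².
d²x/dθ² = −r cosθ − r²(cos2θ)/√u − r⁴ sin²2θ/(4u^{3/2}),  u = L² − r² sin²θ = 0.0110842 m².
Substituting r = 0.0362 m, L = 0.1066 m, θ = 152.5°: d²x/dθ² = +0.024724 m.
a = ω²·d²x/dθ² = (137.5)²·(+0.024724) = +467.27 m/s²;  |a| = 467.27 m/s².

467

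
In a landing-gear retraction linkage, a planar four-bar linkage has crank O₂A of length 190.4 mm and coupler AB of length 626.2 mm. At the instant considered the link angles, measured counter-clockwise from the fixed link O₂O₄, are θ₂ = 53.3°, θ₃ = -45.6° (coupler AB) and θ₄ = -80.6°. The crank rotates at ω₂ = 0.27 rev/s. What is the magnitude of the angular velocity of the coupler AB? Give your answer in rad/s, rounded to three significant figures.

ω₂ = 1.696 rad/s (from 0.27 rev/s).
Differentiating the loop-closure r₂e^{iθ₂}+r₃e^{iθ₃}=r₁+r₄e^{iθ₄} gives r₂ω₂e^{iθ₂}+r₃ω₃e^{iθ₃}=r₄ω₄e^{iθ₄}.
Eliminating the other unknown: ω₃ = r₂ω₂ sin(θ₄−θ₂) / [r₃ sin(θ₃−θ₄)].
Numerator sine = -0.72055; denominator sine = +0.57358.
Result = 0.1904·1.696·(-0.72055) / (0.6262·(+0.57358)) = -0.64799 rad/s; magnitude 0.64799 rad/s.

0.648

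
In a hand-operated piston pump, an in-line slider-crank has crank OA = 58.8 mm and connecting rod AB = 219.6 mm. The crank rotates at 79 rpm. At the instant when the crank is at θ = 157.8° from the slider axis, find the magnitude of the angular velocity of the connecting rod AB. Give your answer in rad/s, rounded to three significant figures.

ω = 8.273 rad/s (converted from 79 rpm).
The rod makes angle φ with the slider axis where L sinφ = r sinθ; differentiating, L cosφ·φ̇ = r ω cosθ.
L cosφ = √(L² − r² sin²θ) = 0.21847 m.
|ω_rod| = r ω |cosθ| / √(L² − r² sin²θ) = 0.0588·8.273·0.92587/0.21847 = 2.0615 rad/s.

2.06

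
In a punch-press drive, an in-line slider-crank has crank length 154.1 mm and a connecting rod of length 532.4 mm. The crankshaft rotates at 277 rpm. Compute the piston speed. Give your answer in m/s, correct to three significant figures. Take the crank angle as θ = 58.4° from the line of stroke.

4.40

ω = 2π·277/60 = 29.01 rad/s
For an in-line slider-crank, x = r cosθ + √(L² − r² sin²θ), so v = −rω sinθ·[1 + r cosθ/√(L² − r² sin²θ)].
With r = 0.1541 m, L = 0.5324 m, θ = 58.4°: √(L² − r² sin²θ) = 0.51597 m.
v = −0.1541·29.01·0.85173·[1 + 0.1541·0.52399/0.51597] = -4.4031 m/s.
|v| = 4.4031 m/s.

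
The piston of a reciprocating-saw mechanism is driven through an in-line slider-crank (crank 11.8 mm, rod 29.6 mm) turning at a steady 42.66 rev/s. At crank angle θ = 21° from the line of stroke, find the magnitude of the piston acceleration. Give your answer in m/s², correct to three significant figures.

1050

ω = 2π·42.7 = 268 rad/s
x(θ) = r cosθ + √(L² − r² sin²θ); with ω constant, a = ω²·d²x/dθ².
d²x/dθ² = −r cosθ − r²(cos2θ)/√u − r⁴ sin²2θ/(4u^{3/2}),  u = L² − r² sin²θ = 0.000858278 m².
Substituting r = 0.0118 m, L = 0.0296 m, θ = 21°: d²x/dθ² = -0.014635 m.
a = ω²·d²x/dθ² = (268)²·(-0.014635) = -1051.4 m/s²;  |a| = 1051.4 m/s².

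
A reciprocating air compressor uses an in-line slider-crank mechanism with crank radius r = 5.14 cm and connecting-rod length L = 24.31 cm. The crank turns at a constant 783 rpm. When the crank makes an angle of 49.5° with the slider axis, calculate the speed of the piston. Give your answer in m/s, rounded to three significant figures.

3.65

ω = 2π·783/60 = 82 rad/s
For an in-line slider-crank, x = r cosθ + √(L² − r² sin²θ), so v = −rω sinθ·[1 + r cosθ/√(L² − r² sin²θ)].
With r = 0.0514 m, L = 0.2431 m, θ = 49.5°: √(L² − r² sin²θ) = 0.23994 m.
v = −0.0514·82·0.76041·[1 + 0.0514·0.64945/0.23994] = -3.6507 m/s.
|v| = 3.6507 m/s.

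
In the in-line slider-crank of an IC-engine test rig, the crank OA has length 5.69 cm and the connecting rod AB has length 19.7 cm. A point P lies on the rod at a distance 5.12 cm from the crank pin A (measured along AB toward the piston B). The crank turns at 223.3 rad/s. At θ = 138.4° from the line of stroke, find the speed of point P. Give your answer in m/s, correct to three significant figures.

10.6

ω = 223.3 rad/s.  Crank-pin speed |V_A| = rω = 12.706 m/s, perpendicular to OA.
Rod angle: sinφ = −(r/L) sinθ ⇒ φ = -11.056°; ω_rod = −rω cosθ/√(L²−r²sin²θ) = +49.142 rad/s.
V_P = V_A + ω_rod × AP, with AP = 0.0512 m along the rod.
Components: V_Px = −rω sinθ − a·ω_rod·sinφ = -7.9532 m/s;  V_Py = rω cosθ + a·ω_rod·cosφ = -7.032 m/s.
|V_P| = √(V_Px² + V_Py²) = 10.616 m/s.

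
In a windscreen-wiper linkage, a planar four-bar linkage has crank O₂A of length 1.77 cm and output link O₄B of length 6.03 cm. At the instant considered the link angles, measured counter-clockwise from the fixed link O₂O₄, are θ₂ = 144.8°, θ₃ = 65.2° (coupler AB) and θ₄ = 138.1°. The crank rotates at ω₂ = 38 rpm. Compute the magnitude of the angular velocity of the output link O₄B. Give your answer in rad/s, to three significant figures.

ω₂ = 3.979 rad/s (from 38 rpm).
Differentiating the loop-closure r₂e^{iθ₂}+r₃e^{iθ₃}=r₁+r₄e^{iθ₄} gives r₂ω₂e^{iθ₂}+r₃ω₃e^{iθ₃}=r₄ω₄e^{iθ₄}.
Eliminating the other unknown: ω₄ = r₂ω₂ sin(θ₂−θ₃) / [r₄ sin(θ₄−θ₃)].
Numerator sine = +0.98357; denominator sine = +0.95579.
Result = 0.0177·3.979·(+0.98357) / (0.0603·(+0.95579)) = +1.202 rad/s; magnitude 1.202 rad/s.

1.20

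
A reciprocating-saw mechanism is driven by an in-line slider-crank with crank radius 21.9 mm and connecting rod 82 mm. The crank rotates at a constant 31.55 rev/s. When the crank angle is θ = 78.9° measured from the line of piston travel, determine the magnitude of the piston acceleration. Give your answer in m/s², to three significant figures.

54.2

ω = 2π·31.6 = 198.2 rad/s
x(θ) = r cosθ + √(L² − r² sin²θ); with ω constant, a = ω²·d²x/dθ².
d²x/dθ² = −r cosθ − r²(cos2θ)/√u − r⁴ sin²2θ/(4u^{3/2}),  u = L² − r² sin²θ = 0.00626217 m².
Substituting r = 0.0219 m, L = 0.082 m, θ = 78.9°: d²x/dθ² = +0.0013787 m.
a = ω²·d²x/dθ² = (198.2)²·(+0.0013787) = +54.177 m/s²;  |a| = 54.177 m/s².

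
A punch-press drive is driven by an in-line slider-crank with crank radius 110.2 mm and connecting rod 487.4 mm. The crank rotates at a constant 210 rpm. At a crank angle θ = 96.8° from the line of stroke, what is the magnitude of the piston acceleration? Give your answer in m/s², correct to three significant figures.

18.3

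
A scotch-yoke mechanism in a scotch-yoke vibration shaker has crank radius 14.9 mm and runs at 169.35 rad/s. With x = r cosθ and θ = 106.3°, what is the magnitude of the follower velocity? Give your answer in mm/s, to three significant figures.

ω = 169.3 rad/s
x = r cosθ ⇒ ẋ = −rω sinθ.
|v| = rω|sinθ| = 0.0149·169.3·|sin 106.3°| = 2.4219 m/s = 2421.9 mm/s.

2420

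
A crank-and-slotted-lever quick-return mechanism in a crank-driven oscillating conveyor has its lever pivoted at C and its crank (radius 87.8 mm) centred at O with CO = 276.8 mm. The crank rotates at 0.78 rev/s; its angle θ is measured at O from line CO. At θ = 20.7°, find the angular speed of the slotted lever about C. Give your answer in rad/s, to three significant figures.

1.15

ω = 4.901 rad/s (from 0.78 rev/s).
Crank pin A relative to C: A = (d + r cosθ, r sinθ); lever angle φ = atan2(r sinθ, d + r cosθ).
Differentiating tanφ: φ̇ = rω(d cosθ + r)/(d² + r² + 2dr cosθ).
d² + r² + 2dr cosθ = |CA|² = 0.129795 m²;  d cosθ + r = +0.34673 m.
|ω_lever| = |0.0878·4.901·+0.34673| / 0.129795 = 1.1495 rad/s.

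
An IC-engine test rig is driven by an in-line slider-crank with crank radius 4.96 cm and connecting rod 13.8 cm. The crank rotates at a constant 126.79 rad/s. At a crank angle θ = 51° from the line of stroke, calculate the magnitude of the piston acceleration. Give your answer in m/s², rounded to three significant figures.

ω = 126.8 rad/s
x(θ) = r cosθ + √(L² − r² sin²θ); with ω constant, a = ω²·d²x/dθ².
d²x/dθ² = −r cosθ − r²(cos2θ)/√u − r⁴ sin²2θ/(4u^{3/2}),  u = L² − r² sin²θ = 0.0175582 m².
Substituting r = 0.0496 m, L = 0.138 m, θ = 51°: d²x/dθ² = -0.027976 m.
a = ω²·d²x/dθ² = (126.8)²·(-0.027976) = -449.74 m/s²;  |a| = 449.74 m/s².

450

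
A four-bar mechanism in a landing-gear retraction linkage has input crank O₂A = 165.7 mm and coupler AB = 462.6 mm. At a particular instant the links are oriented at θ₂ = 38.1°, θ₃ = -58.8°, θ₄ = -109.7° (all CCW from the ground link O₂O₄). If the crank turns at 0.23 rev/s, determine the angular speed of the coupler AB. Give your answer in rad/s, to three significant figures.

0.355

ω₂ = 1.445 rad/s (from 0.23 rev/s).
Differentiating the loop-closure r₂e^{iθ₂}+r₃e^{iθ₃}=r₁+r₄e^{iθ₄} gives r₂ω₂e^{iθ₂}+r₃ω₃e^{iθ₃}=r₄ω₄e^{iθ₄}.
Eliminating the other unknown: ω₃ = r₂ω₂ sin(θ₄−θ₂) / [r₃ sin(θ₃−θ₄)].
Numerator sine = -0.53288; denominator sine = +0.77605.
Result = 0.1657·1.445·(-0.53288) / (0.4626·(+0.77605)) = -0.35544 rad/s; magnitude 0.35544 rad/s.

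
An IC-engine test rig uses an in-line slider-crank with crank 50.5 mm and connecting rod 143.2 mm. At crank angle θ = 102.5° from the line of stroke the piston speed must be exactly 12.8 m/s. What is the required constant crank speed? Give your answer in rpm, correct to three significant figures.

2700

For an in-line slider-crank, |v_piston| = rω|sinθ|·[1 + r cosθ/√(L² − r² sin²θ)].
With r = 0.0505 m, L = 0.1432 m, θ = 102.5°: the bracketed kinematic factor |dx/dθ| = 0.045295 m.
ω = v/|dx/dθ| = 12.8/0.045295 = 282.59 rad/s.
N = 60ω/(2π) = 2698.6 rpm.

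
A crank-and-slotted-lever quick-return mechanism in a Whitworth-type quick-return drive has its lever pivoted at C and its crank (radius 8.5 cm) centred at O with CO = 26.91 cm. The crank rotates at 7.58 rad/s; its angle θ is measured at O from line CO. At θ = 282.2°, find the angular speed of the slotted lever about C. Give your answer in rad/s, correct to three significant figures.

1.02

ω = 7.58 rad/s
Crank pin A relative to C: A = (d + r cosθ, r sinθ); lever angle φ = atan2(r sinθ, d + r cosθ).
Differentiating tanφ: φ̇ = rω(d cosθ + r)/(d² + r² + 2dr cosθ).
d² + r² + 2dr cosθ = |CA|² = 0.0893073 m²;  d cosθ + r = +0.14187 m.
|ω_lever| = |0.085·7.58·+0.14187| / 0.0893073 = 1.0235 rad/s.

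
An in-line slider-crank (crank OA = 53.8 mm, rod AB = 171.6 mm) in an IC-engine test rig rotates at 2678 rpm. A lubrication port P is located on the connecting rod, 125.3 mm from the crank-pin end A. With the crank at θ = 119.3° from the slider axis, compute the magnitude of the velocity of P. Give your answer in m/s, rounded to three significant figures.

ω = 280.4 rad/s.  Crank-pin speed |V_A| = rω = 15.088 m/s, perpendicular to OA.
Rod angle: sinφ = −(r/L) sinθ ⇒ φ = -15.867°; ω_rod = −rω cosθ/√(L²−r²sin²θ) = +44.733 rad/s.
V_P = V_A + ω_rod × AP, with AP = 0.1253 m along the rod.
Components: V_Px = −rω sinθ − a·ω_rod·sinφ = -11.625 m/s;  V_Py = rω cosθ + a·ω_rod·cosφ = -1.9922 m/s.
|V_P| = √(V_Px² + V_Py²) = 11.794 m/s.

11.8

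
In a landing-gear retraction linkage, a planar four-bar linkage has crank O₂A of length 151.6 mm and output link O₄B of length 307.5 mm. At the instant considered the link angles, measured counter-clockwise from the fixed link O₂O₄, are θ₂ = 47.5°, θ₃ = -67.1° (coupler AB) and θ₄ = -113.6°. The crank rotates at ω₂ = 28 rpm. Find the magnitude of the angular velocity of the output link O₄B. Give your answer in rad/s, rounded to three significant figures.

1.81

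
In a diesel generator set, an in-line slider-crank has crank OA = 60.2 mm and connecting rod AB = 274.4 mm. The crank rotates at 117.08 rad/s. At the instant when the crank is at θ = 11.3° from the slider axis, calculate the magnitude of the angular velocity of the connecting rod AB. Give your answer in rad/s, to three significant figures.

ω = 117.1 rad/s
The rod makes angle φ with the slider axis where L sinφ = r sinθ; differentiating, L cosφ·φ̇ = r ω cosθ.
L cosφ = √(L² − r² sin²θ) = 0.27415 m.
|ω_rod| = r ω |cosθ| / √(L² − r² sin²θ) = 0.0602·117.1·0.98061/0.27415 = 25.211 rad/s.

25.2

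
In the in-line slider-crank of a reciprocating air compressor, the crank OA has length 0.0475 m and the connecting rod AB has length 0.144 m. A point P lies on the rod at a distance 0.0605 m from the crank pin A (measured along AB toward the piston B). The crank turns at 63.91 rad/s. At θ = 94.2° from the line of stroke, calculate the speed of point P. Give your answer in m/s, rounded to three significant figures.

3.00

ω = 63.91 rad/s.  Crank-pin speed |V_A| = rω = 3.0357 m/s, perpendicular to OA.
Rod angle: sinφ = −(r/L) sinθ ⇒ φ = -19.207°; ω_rod = −rω cosθ/√(L²−r²sin²θ) = +1.635 rad/s.
V_P = V_A + ω_rod × AP, with AP = 0.0605 m along the rod.
Components: V_Px = −rω sinθ − a·ω_rod·sinφ = -2.995 m/s;  V_Py = rω cosθ + a·ω_rod·cosφ = -0.12892 m/s.
|V_P| = √(V_Px² + V_Py²) = 2.9978 m/s.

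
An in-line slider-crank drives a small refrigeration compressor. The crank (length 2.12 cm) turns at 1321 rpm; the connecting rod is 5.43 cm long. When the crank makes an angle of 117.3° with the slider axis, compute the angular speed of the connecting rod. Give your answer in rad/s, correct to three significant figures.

26.4

ω = 138.3 rad/s (converted from 1321 rpm).
The rod makes angle φ with the slider axis where L sinφ = r sinθ; differentiating, L cosφ·φ̇ = r ω cosθ.
L cosφ = √(L² − r² sin²θ) = 0.050927 m.
|ω_rod| = r ω |cosθ| / √(L² − r² sin²θ) = 0.0212·138.3·0.45865/0.050927 = 26.412 rad/s.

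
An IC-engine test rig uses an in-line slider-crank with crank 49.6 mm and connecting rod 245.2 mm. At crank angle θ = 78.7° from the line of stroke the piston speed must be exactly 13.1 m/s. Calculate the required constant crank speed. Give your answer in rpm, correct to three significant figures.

For an in-line slider-crank, |v_piston| = rω|sinθ|·[1 + r cosθ/√(L² − r² sin²θ)].
With r = 0.0496 m, L = 0.2452 m, θ = 78.7°: the bracketed kinematic factor |dx/dθ| = 0.050605 m.
ω = v/|dx/dθ| = 13.1/0.050605 = 258.87 rad/s.
N = 60ω/(2π) = 2472 rpm.

2470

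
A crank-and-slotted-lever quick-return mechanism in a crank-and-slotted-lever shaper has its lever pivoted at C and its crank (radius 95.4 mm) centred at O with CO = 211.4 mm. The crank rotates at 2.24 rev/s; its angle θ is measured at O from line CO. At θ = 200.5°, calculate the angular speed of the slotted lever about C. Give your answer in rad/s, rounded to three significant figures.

8.61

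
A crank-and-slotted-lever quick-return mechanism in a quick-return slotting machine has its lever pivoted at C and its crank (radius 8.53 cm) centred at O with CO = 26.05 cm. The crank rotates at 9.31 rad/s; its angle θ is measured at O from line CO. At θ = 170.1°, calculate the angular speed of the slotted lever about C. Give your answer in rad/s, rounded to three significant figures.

ω = 9.31 rad/s
Crank pin A relative to C: A = (d + r cosθ, r sinθ); lever angle φ = atan2(r sinθ, d + r cosθ).
Differentiating tanφ: φ̇ = rω(d cosθ + r)/(d² + r² + 2dr cosθ).
d² + r² + 2dr cosθ = |CA|² = 0.0313568 m²;  d cosθ + r = -0.17132 m.
|ω_lever| = |0.0853·9.31·-0.17132| / 0.0313568 = 4.3389 rad/s.

4.34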